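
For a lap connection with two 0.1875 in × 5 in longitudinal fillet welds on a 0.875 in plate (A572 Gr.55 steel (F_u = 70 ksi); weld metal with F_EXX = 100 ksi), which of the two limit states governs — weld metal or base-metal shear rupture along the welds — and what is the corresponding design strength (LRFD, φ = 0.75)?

t_e = 0.707 × 0.1875 = 0.1326 in; L = 10 in.
Weld metal: φR_n = 0.75 × 0.6 × 100 × 0.1326 × 10 = 59.65 kip.
Base metal (shear rupture): φR_n = 0.75 × 0.6 × 70 × 0.875 × 10 = 275.6 kip.
Governing: weld metal.

φR_n ≈ 59.7 kip (weld metal governs)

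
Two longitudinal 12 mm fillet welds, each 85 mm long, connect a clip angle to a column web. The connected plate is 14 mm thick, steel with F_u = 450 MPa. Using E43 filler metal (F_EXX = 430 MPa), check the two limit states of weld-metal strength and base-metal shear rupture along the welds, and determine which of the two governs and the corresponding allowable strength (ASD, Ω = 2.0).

t_e = 0.707 × 12 = 8.484 mm; L = 170 mm.
Weld metal: R_n/Ω = (1/2.0) × 0.6 × 430 × 8.484 × 170 × 10⁻³ = 186.1 kN.
Base metal (shear rupture): R_n/Ω = (1/2.0) × 0.6 × 450 × 14 × 170 × 10⁻³ = 321.3 kN.
Governing: weld metal.

R_n/Ω ≈ 186 kN (weld metal governs)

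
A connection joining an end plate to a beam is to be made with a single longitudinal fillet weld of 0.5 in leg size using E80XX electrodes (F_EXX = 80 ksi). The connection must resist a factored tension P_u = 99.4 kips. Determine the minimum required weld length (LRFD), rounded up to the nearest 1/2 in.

L = 8 in

Throat t_e = 0.707 × 0.5 = 0.3535 in.
φr_n = 0.75 × 0.6 × 80 × 0.3535 = 12.73 kips/in.
L_req = P_u / φr_n = 99.4 / 12.73 = 7.811 in total.
Round up → use L = 8 in.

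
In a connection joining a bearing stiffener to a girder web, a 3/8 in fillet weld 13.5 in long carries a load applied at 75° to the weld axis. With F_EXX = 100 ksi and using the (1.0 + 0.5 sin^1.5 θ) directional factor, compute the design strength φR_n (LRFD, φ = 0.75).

φR_n ≈ 238 kip

t_e = 0.707 × 0.375 = 0.2651 in; A_we = 0.2651 × 13.5 = 3.579 in².
Directional factor: 1.0 + 0.5 sin^1.5(75°) = 1.475.
F_nw = 0.6 × 100 × 1.475 = 88.48 ksi.
φR_n = 0.75 × 88.48 × 3.579 = 237.5 kip.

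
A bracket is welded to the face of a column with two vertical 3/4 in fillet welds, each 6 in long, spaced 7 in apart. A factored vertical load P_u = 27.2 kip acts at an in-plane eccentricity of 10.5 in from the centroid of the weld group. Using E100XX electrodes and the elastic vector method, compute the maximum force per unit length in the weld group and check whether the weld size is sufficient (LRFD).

E100XX → F_EXX = 100 ksi.
Total weld length L_w = 12 in. Treat welds as unit-width lines.
Polar moment about centroid: J = 2[d³/12 + d(b/2)²] = 2[6³/12 + 6×3.5²] = 183 in³.
Direct shear f_v = P/L_w = 27.2 / 12 = 2.267 kip/in (vertical).
Torsion M = P·e = 27.2 × 10.5 = 285.6 kip·in.
Critical point at (x, y) = (3.5, 3) from centroid. f_tx = M·y/J = 4.682 kip/in; f_ty = M·x/J = 5.462 kip/in.
Resultant f_max = √[f_tx² + (f_v + f_ty)²] = √[4.682² + (2.267 + 5.462)²] = 9.036 kip/in.
Capacity per unit length: φr_n = 0.75 × 0.6 × 100 × (0.707 × 0.75) = 23.86 kip/in.
9.036 ≤ 23.86 → adequate.

f_max ≈ 9.04 kip/in; adequate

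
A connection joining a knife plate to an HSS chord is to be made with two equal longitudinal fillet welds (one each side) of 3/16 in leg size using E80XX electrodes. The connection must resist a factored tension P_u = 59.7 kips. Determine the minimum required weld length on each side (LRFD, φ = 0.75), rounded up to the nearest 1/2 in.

E80XX → F_EXX = 80 ksi.
Throat t_e = 0.707 × 0.1875 = 0.1326 in.
φr_n = 0.75 × 0.6 × 80 × 0.1326 = 4.772 kips/in.
L_req = P_u / φr_n = 59.7 / 4.772 = 12.51 in total.
Per side: 12.51 / 2 = 6.255 in.
Round up → use L = 6.5 in on each side.

L = 6.5 in on each side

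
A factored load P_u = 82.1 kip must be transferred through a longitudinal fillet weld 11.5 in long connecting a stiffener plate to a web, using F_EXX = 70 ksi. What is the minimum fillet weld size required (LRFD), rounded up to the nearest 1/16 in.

w = 3/8 in

Total weld length L = 11.5 in.
Required throat t_e = P_u / (φ × 0.6 F_EXX × L) = 82.1 / (0.75 × 0.6 × 70 × 11.5) = 0.2266 in.
Required leg w = t_e / 0.707 = 0.3206 in → use 3/8 in.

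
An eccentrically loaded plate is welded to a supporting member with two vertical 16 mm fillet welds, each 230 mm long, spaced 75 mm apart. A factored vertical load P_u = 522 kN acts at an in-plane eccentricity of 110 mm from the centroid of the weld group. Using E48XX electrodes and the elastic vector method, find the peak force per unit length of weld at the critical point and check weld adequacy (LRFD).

f_max ≈ 3140 N/mm; NOT adequate

E48XX → F_EXX = 480 MPa.
Total weld length L_w = 460 mm. Treat welds as unit-width lines.
Polar moment about centroid: J = 2[d³/12 + d(b/2)²] = 2[230³/12 + 230×37.5²] = 2675000 mm³.
Direct shear f_v = P/L_w = 522×10³ / 460 = 1135 N/mm (vertical).
Torsion M = P·e = 522×10³ × 110 = 57420000 N·mm.
Critical point at (x, y) = (37.5, 115) from centroid. f_tx = M·y/J = 2469 N/mm; f_ty = M·x/J = 805 N/mm.
Resultant f_max = √[f_tx² + (f_v + f_ty)²] = √[2469² + (1135 + 805)²] = 3140 N/mm.
Capacity per unit length: φr_n = 0.75 × 0.6 × 480 × (0.707 × 16) = 2443 N/mm.
3140 > 2443 → NOT adequate.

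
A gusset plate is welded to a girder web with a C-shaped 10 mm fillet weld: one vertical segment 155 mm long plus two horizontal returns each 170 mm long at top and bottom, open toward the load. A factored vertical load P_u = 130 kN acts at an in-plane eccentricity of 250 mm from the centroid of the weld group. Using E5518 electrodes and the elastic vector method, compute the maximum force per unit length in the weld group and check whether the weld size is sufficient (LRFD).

f_max ≈ 1340 N/mm; adequate

E55XX → F_EXX = 550 MPa.
Total weld length L_w = 495 mm. Treat welds as unit-width lines.
Centroid: x̄ = 2×170×85 / 495 = 58.38 mm from the vertical weld.
Polar moment about centroid: J = I_x + I_y = [155³/12 + 2×170×77.5²] + [155×58.38² + 2(170³/12 + 170×26.62²)] = 3940000 mm³.
Direct shear f_v = P/L_w = 130×10³ / 495 = 262.6 N/mm (vertical).
Torsion M = P·e = 130×10³ × 250 = 32500000 N·mm.
Critical point at (x, y) = (111.6, 77.5) from centroid. f_tx = M·y/J = 639.2 N/mm; f_ty = M·x/J = 920.6 N/mm.
Resultant f_max = √[f_tx² + (f_v + f_ty)²] = √[639.2² + (262.6 + 920.6)²] = 1345 N/mm.
Capacity per unit length: φr_n = 0.75 × 0.6 × 550 × (0.707 × 10) = 1750 N/mm.
1345 ≤ 1750 → adequate.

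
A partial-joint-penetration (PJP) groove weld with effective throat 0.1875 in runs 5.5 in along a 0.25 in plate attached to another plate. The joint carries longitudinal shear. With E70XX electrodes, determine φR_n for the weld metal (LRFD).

E70XX → F_EXX = 70 ksi.
Effective throat (given) t_e = 0.1875 in.
A_we = 0.1875 × 5.5 = 1.031 in².
F_nw = 0.6 F_EXX = 42 ksi.
φR_n = 0.75 × 42 × 1.031 = 32.48 kips.

φR_n ≈ 32.5 kips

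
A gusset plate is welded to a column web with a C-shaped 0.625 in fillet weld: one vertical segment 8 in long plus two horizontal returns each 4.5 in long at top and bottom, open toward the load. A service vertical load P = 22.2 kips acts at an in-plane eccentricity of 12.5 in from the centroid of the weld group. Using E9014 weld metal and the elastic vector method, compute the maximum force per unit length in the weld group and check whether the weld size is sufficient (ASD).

E90XX → F_EXX = 90 ksi.
Total weld length L_w = 17 in. Treat welds as unit-width lines.
Centroid: x̄ = 2×4.5×2.25 / 17 = 1.191 in from the vertical weld.
Polar moment about centroid: J = I_x + I_y = [8³/12 + 2×4.5×4²] + [8×1.191² + 2(4.5³/12 + 4.5×1.059²)] = 223.3 in³.
Direct shear f_v = P/L_w = 22.2 / 17 = 1.306 kip/in (vertical).
Torsion M = P·e = 22.2 × 12.5 = 277.5 kip·in.
Critical point at (x, y) = (3.309, 4) from centroid. f_tx = M·y/J = 4.971 kip/in; f_ty = M·x/J = 4.112 kip/in.
Resultant f_max = √[f_tx² + (f_v + f_ty)²] = √[4.971² + (1.306 + 4.112)²] = 7.353 kip/in.
Capacity per unit length: r_n/Ω = (1/2.0) × 0.6 × 90 × (0.707 × 0.625) = 11.93 kip/in.
7.353 ≤ 11.93 → adequate.

f_max ≈ 7.35 kip/in; adequate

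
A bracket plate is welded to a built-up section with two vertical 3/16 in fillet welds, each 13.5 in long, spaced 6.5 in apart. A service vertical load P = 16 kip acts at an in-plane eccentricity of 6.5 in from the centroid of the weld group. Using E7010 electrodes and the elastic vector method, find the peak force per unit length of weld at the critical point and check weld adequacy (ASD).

E70XX → F_EXX = 70 ksi.
Total weld length L_w = 27 in. Treat welds as unit-width lines.
Polar moment about centroid: J = 2[d³/12 + d(b/2)²] = 2[13.5³/12 + 13.5×3.25²] = 695.2 in³.
Direct shear f_v = P/L_w = 16 / 27 = 0.5926 kip/in (vertical).
Torsion M = P·e = 16 × 6.5 = 104 kip·in.
Critical point at (x, y) = (3.25, 6.75) from centroid. f_tx = M·y/J = 1.01 kip/in; f_ty = M·x/J = 0.4862 kip/in.
Resultant f_max = √[f_tx² + (f_v + f_ty)²] = √[1.01² + (0.5926 + 0.4862)²] = 1.478 kip/in.
Capacity per unit length: r_n/Ω = (1/2.0) × 0.6 × 70 × (0.707 × 0.1875) = 2.784 kip/in.
1.478 ≤ 2.784 → adequate.

f_max ≈ 1.48 kip/in; adequate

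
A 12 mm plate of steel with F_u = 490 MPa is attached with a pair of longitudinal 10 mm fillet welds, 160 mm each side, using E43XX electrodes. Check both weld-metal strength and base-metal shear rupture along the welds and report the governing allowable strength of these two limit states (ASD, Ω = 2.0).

E43XX → F_EXX = 430 MPa.
t_e = 0.707 × 10 = 7.07 mm; L = 320 mm.
Weld metal: R_n/Ω = (1/2.0) × 0.6 × 430 × 7.07 × 320 × 10⁻³ = 291.8 kN.
Base metal (shear rupture): R_n/Ω = (1/2.0) × 0.6 × 490 × 12 × 320 × 10⁻³ = 564.5 kN.
Governing: weld metal.

R_n/Ω ≈ 292 kN (weld metal governs)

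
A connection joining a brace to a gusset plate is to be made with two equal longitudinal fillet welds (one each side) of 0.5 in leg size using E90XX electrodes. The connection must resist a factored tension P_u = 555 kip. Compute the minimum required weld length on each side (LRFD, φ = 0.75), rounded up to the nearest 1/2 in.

E90XX → F_EXX = 90 ksi.
Throat t_e = 0.707 × 0.5 = 0.3535 in.
φr_n = 0.75 × 0.6 × 90 × 0.3535 = 14.32 kip/in.
L_req = P_u / φr_n = 555 / 14.32 = 38.77 in total.
Per side: 38.77 / 2 = 19.38 in.
Round up → use L = 19.5 in on each side.

L = 19.5 in on each side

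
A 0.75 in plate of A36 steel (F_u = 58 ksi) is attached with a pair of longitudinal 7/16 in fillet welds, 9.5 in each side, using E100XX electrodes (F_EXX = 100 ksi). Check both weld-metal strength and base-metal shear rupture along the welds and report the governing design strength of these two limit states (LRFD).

φR_n ≈ 264 kip (weld metal governs)

t_e = 0.707 × 0.4375 = 0.3093 in; L = 19 in.
Weld metal: φR_n = 0.75 × 0.6 × 100 × 0.3093 × 19 = 264.5 kip.
Base metal (shear rupture): φR_n = 0.75 × 0.6 × 58 × 0.75 × 19 = 371.9 kip.
Governing: weld metal.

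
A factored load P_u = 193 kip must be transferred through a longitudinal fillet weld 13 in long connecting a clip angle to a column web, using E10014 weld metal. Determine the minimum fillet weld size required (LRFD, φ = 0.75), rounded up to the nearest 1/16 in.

E100XX → F_EXX = 100 ksi.
Total weld length L = 13 in.
Required throat t_e = P_u / (φ × 0.6 F_EXX × L) = 193 / (0.75 × 0.6 × 100 × 13) = 0.3299 in.
Required leg w = t_e / 0.707 = 0.4666 in → use 1/2 in.

w = 1/2 in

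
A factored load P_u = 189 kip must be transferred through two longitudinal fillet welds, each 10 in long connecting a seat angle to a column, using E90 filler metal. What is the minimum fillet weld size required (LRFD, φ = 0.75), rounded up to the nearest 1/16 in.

w = 3/8 in

E90XX → F_EXX = 90 ksi.
Total weld length L = 20 in.
Required throat t_e = P_u / (φ × 0.6 F_EXX × L) = 189 / (0.75 × 0.6 × 90 × 20) = 0.2333 in.
Required leg w = t_e / 0.707 = 0.33 in → use 3/8 in.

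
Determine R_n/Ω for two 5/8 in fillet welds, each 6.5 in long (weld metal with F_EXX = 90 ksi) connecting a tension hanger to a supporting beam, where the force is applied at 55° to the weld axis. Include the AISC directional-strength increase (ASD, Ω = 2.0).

t_e = 0.707 × 0.625 = 0.4419 in; A_we = 0.4419 × 13 = 5.744 in².
Directional factor: 1.0 + 0.5 sin^1.5(55°) = 1.371.
F_nw = 0.6 × 90 × 1.371 = 74.02 ksi.
R_n/Ω = (74.02 × 5.744) / 2.0 = 212.6 kips.

R_n/Ω ≈ 213 kips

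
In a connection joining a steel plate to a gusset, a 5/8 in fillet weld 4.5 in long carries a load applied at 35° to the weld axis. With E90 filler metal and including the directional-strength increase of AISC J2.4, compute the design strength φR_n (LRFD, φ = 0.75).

φR_n ≈ 98 kip

E90XX → F_EXX = 90 ksi.
t_e = 0.707 × 0.625 = 0.4419 in; A_we = 0.4419 × 4.5 = 1.988 in².
Directional factor: 1.0 + 0.5 sin^1.5(35°) = 1.217.
F_nw = 0.6 × 90 × 1.217 = 65.73 ksi.
φR_n = 0.75 × 65.73 × 1.988 = 98.02 kip.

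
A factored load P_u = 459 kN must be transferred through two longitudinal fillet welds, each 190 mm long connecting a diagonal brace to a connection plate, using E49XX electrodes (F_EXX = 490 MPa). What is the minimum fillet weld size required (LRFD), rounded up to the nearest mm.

w = 8 mm

Total weld length L = 380 mm.
Required throat t_e = P_u / (φ × 0.6 F_EXX × L) = 459 / (0.75 × 0.6 × 490 × 380 × 10⁻³) = 5.478 mm.
Required leg w = t_e / 0.707 = 7.748 mm → use 8 mm.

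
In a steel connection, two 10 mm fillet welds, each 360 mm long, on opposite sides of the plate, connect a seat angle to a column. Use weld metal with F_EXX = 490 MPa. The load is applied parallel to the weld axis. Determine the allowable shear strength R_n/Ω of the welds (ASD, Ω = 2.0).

Effective throat t_e = 0.707 × 10 = 7.07 mm.
Total length L = 720 mm; A_we = 7.07 × 720 = 5090 mm².
F_nw = 0.6 F_EXX = 0.6 × 490 = 294 MPa.
R_n = 294 × 5090 × 10⁻³ = 1497 kN; R_n/Ω = 1497/2.0 = 748.3 kN.

R_n/Ω ≈ 748 kN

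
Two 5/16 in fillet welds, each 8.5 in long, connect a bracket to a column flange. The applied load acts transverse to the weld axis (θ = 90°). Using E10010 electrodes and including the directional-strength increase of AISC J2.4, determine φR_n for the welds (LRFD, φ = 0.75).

φR_n ≈ 254 kips

E100XX → F_EXX = 100 ksi.
t_e = 0.707 × 0.3125 = 0.2209 in; A_we = 0.2209 × 17 = 3.756 in².
Directional factor: 1.0 + 0.5 sin^1.5(90°) = 1.5.
F_nw = 0.6 × 100 × 1.5 = 90 ksi.
φR_n = 0.75 × 90 × 3.756 = 253.5 kips.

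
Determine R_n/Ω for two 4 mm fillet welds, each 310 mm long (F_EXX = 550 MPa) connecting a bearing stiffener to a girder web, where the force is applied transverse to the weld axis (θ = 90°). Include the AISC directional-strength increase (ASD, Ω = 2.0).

R_n/Ω ≈ 434 kN

t_e = 0.707 × 4 = 2.828 mm; A_we = 2.828 × 620 = 1753 mm².
Directional factor: 1.0 + 0.5 sin^1.5(90°) = 1.5.
F_nw = 0.6 × 550 × 1.5 = 495 MPa.
R_n/Ω = (495 × 1753) / 2.0 × 10⁻³ = 434 kN.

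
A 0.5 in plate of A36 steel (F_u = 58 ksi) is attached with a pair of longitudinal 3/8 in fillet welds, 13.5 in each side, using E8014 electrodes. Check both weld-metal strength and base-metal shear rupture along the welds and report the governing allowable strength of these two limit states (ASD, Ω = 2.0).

R_n/Ω ≈ 172 kip (weld metal governs)

E80XX → F_EXX = 80 ksi.
t_e = 0.707 × 0.375 = 0.2651 in; L = 27 in.
Weld metal: R_n/Ω = (1/2.0) × 0.6 × 80 × 0.2651 × 27 = 171.8 kip.
Base metal (shear rupture): R_n/Ω = (1/2.0) × 0.6 × 58 × 0.5 × 27 = 234.9 kip.
Governing: weld metal.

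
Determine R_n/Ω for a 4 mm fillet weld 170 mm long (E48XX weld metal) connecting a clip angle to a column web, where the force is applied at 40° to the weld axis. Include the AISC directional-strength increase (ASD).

E48XX → F_EXX = 480 MPa.
t_e = 0.707 × 4 = 2.828 mm; A_we = 2.828 × 170 = 480.8 mm².
Directional factor: 1.0 + 0.5 sin^1.5(40°) = 1.258.
F_nw = 0.6 × 480 × 1.258 = 362.2 MPa.
R_n/Ω = (362.2 × 480.8) / 2.0 × 10⁻³ = 87.07 kN.

R_n/Ω ≈ 87.1 kN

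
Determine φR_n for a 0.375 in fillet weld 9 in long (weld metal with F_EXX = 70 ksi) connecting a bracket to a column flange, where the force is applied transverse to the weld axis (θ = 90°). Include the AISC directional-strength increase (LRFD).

φR_n ≈ 113 kip

t_e = 0.707 × 0.375 = 0.2651 in; A_we = 0.2651 × 9 = 2.386 in².
Directional factor: 1.0 + 0.5 sin^1.5(90°) = 1.5.
F_nw = 0.6 × 70 × 1.5 = 63 ksi.
φR_n = 0.75 × 63 × 2.386 = 112.7 kip.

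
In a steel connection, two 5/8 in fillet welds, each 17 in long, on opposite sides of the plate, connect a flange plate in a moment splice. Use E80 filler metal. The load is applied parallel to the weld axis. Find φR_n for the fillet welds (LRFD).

E80XX → F_EXX = 80 ksi.
Effective throat t_e = 0.707 × 0.625 = 0.4419 in.
Total length L = 34 in; A_we = 0.4419 × 34 = 15.02 in².
F_nw = 0.6 F_EXX = 0.6 × 80 = 48 ksi.
φR_n = 0.75 × 48 × 15.02 = 540.9 kips.

φR_n ≈ 541 kips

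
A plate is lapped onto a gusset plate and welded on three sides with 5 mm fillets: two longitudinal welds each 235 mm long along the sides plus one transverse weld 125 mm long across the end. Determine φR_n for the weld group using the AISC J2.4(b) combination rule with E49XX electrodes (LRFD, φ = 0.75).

E49XX → F_EXX = 490 MPa.
t_e = 0.707 × 5 = 3.535 mm.
R_nwl = 0.6 × 490 × 3.535 × 470 × 10⁻³ = 488.5 kN (longitudinal, 2 welds).
R_nwt = 0.6 × 490 × 3.535 × 125 × 10⁻³ = 129.9 kN (transverse, base value).
(i) R_nwl + R_nwt = 618.4 kN; (ii) 0.85 R_nwl + 1.5 R_nwt = 610.1 kN.
R_n = max = 618.4 kN [governs: (i)]; φR_n = 463.8 kN.

φR_n ≈ 464 kN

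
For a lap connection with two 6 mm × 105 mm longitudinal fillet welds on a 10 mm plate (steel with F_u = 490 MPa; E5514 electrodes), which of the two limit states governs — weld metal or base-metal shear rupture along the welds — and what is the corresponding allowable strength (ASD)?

E55XX → F_EXX = 550 MPa.
t_e = 0.707 × 6 = 4.242 mm; L = 210 mm.
Weld metal: R_n/Ω = (1/2.0) × 0.6 × 550 × 4.242 × 210 × 10⁻³ = 147 kN.
Base metal (shear rupture): R_n/Ω = (1/2.0) × 0.6 × 490 × 10 × 210 × 10⁻³ = 308.7 kN.
Governing: weld metal.

R_n/Ω ≈ 147 kN (weld metal governs)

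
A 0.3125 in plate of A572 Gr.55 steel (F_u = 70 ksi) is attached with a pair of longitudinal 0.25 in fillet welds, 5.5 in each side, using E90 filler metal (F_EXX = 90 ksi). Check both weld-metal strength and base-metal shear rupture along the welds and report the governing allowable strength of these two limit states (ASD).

R_n/Ω ≈ 52.5 kips (weld metal governs)

t_e = 0.707 × 0.25 = 0.1767 in; L = 11 in.
Weld metal: R_n/Ω = (1/2.0) × 0.6 × 90 × 0.1767 × 11 = 52.49 kips.
Base metal (shear rupture): R_n/Ω = (1/2.0) × 0.6 × 70 × 0.3125 × 11 = 72.19 kips.
Governing: weld metal.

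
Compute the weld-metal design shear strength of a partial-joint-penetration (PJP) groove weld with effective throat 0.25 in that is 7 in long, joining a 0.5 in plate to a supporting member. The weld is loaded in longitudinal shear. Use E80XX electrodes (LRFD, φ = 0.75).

φR_n ≈ 63 kips

E80XX → F_EXX = 80 ksi.
Effective throat (given) t_e = 0.25 in.
A_we = 0.25 × 7 = 1.75 in².
F_nw = 0.6 F_EXX = 48 ksi.
φR_n = 0.75 × 48 × 1.75 = 63 kips.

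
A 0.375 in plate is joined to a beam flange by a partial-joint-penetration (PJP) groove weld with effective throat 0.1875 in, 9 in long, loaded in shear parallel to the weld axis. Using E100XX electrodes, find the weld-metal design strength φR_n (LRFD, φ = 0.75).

E100XX → F_EXX = 100 ksi.
Effective throat (given) t_e = 0.1875 in.
A_we = 0.1875 × 9 = 1.688 in².
F_nw = 0.6 F_EXX = 60 ksi.
φR_n = 0.75 × 60 × 1.688 = 75.94 kips.

φR_n ≈ 75.9 kips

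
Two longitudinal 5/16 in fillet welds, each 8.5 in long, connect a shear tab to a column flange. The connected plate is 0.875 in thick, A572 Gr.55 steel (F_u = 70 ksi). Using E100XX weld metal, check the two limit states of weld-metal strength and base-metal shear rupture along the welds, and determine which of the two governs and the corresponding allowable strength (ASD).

R_n/Ω ≈ 113 kip (weld metal governs)

E100XX → F_EXX = 100 ksi.
t_e = 0.707 × 0.3125 = 0.2209 in; L = 17 in.
Weld metal: R_n/Ω = (1/2.0) × 0.6 × 100 × 0.2209 × 17 = 112.7 kip.
Base metal (shear rupture): R_n/Ω = (1/2.0) × 0.6 × 70 × 0.875 × 17 = 312.4 kip.
Governing: weld metal.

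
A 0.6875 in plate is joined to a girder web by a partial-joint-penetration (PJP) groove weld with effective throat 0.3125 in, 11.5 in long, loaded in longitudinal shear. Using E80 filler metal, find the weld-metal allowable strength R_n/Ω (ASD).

R_n/Ω ≈ 86.2 kip

E80XX → F_EXX = 80 ksi.
Effective throat (given) t_e = 0.3125 in.
A_we = 0.3125 × 11.5 = 3.594 in².
F_nw = 0.6 F_EXX = 48 ksi.
R_n/Ω = (48 × 3.594) / 2.0 = 86.25 kip.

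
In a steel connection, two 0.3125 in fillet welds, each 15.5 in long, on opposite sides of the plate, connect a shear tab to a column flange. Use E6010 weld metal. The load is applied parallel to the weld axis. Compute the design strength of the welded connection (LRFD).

φR_n ≈ 185 kips

E60XX → F_EXX = 60 ksi.
Effective throat t_e = 0.707 × 0.3125 = 0.2209 in.
Total length L = 31 in; A_we = 0.2209 × 31 = 6.849 in².
F_nw = 0.6 F_EXX = 0.6 × 60 = 36 ksi.
φR_n = 0.75 × 36 × 6.849 = 184.9 kips.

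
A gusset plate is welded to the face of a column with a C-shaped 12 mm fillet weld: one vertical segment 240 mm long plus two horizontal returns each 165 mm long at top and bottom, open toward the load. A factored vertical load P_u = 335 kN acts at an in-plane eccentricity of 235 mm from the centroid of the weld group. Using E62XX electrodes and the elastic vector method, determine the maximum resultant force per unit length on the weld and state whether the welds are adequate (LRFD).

f_max ≈ 2190 N/mm; adequate

E62XX → F_EXX = 620 MPa.
Total weld length L_w = 570 mm. Treat welds as unit-width lines.
Centroid: x̄ = 2×165×82.5 / 570 = 47.76 mm from the vertical weld.
Polar moment about centroid: J = I_x + I_y = [240³/12 + 2×165×120²] + [240×47.76² + 2(165³/12 + 165×34.74²)] = 7598000 mm³.
Direct shear f_v = P/L_w = 335×10³ / 570 = 587.7 N/mm (vertical).
Torsion M = P·e = 335×10³ × 235 = 78725000 N·mm.
Critical point at (x, y) = (117.2, 120) from centroid. f_tx = M·y/J = 1243 N/mm; f_ty = M·x/J = 1215 N/mm.
Resultant f_max = √[f_tx² + (f_v + f_ty)²] = √[1243² + (587.7 + 1215)²] = 2190 N/mm.
Capacity per unit length: φr_n = 0.75 × 0.6 × 620 × (0.707 × 12) = 2367 N/mm.
2190 ≤ 2367 → adequate.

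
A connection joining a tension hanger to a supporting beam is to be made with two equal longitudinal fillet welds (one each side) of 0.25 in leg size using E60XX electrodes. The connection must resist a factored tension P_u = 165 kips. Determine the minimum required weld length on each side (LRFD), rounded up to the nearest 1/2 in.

E60XX → F_EXX = 60 ksi.
Throat t_e = 0.707 × 0.25 = 0.1767 in.
φr_n = 0.75 × 0.6 × 60 × 0.1767 = 4.772 kips/in.
L_req = P_u / φr_n = 165 / 4.772 = 34.57 in total.
Per side: 34.57 / 2 = 17.29 in.
Round up → use L = 17.5 in on each side.

L = 17.5 in on each side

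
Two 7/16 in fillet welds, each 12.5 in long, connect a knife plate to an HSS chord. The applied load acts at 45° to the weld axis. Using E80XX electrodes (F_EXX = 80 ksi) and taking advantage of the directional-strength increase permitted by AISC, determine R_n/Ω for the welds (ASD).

R_n/Ω ≈ 241 kips

t_e = 0.707 × 0.4375 = 0.3093 in; A_we = 0.3093 × 25 = 7.733 in².
Directional factor: 1.0 + 0.5 sin^1.5(45°) = 1.297.
F_nw = 0.6 × 80 × 1.297 = 62.27 ksi.
R_n/Ω = (62.27 × 7.733) / 2.0 = 240.8 kips.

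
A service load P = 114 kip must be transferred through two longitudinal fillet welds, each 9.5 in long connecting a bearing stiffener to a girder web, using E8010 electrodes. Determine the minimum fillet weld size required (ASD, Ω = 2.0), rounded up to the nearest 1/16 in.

w = 3/8 in

E80XX → F_EXX = 80 ksi.
Total weld length L = 19 in.
Required throat t_e = P × Ω / (0.6 F_EXX × L) = 114 × 2.0 / (0.6 × 80 × 19) = 0.25 in.
Required leg w = t_e / 0.707 = 0.3536 in → use 3/8 in.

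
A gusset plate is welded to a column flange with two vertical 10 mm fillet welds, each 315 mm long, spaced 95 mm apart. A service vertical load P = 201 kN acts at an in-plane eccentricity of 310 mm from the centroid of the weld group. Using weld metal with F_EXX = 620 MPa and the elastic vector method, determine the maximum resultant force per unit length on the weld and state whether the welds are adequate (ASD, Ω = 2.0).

f_max ≈ 1670 N/mm; NOT adequate

Total weld length L_w = 630 mm. Treat welds as unit-width lines.
Polar moment about centroid: J = 2[d³/12 + d(b/2)²] = 2[315³/12 + 315×47.5²] = 6631000 mm³.
Direct shear f_v = P/L_w = 201×10³ / 630 = 319 N/mm (vertical).
Torsion M = P·e = 201×10³ × 310 = 62310000 N·mm.
Critical point at (x, y) = (47.5, 157.5) from centroid. f_tx = M·y/J = 1480 N/mm; f_ty = M·x/J = 446.4 N/mm.
Resultant f_max = √[f_tx² + (f_v + f_ty)²] = √[1480² + (319 + 446.4)²] = 1666 N/mm.
Capacity per unit length: r_n/Ω = (1/2.0) × 0.6 × 620 × (0.707 × 10) = 1315 N/mm.
1666 > 1315 → NOT adequate.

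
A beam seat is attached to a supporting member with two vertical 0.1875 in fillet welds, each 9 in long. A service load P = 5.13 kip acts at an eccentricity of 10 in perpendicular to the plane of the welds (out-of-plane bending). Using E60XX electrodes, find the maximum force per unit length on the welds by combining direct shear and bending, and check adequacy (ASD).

f_max ≈ 1.92 kip/in; adequate

E60XX → F_EXX = 60 ksi.
L_w = 2 × 9 = 18 in; section modulus (unit throat) S = 2 × L²/6 = 27 in².
Direct shear f_v = P/L_w = 5.13/18 = 0.285 kip/in.
Moment M = P × e = 5.13 × 10 = 51.3 kip·in; bending f_b = M/S = 1.9 kip/in.
f_max = √(f_v² + f_b²) = √(0.285² + 1.9²) = 1.921 kip/in.
r_n/Ω = (1/2.0) × 0.6 × 60 × (0.707 × 0.1875) = 2.386 kip/in → adequate.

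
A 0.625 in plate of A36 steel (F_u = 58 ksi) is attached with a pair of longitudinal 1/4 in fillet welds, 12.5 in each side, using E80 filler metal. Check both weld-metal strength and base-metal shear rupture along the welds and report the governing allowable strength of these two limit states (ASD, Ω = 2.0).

R_n/Ω ≈ 106 kip (weld metal governs)

E80XX → F_EXX = 80 ksi.
t_e = 0.707 × 0.25 = 0.1767 in; L = 25 in.
Weld metal: R_n/Ω = (1/2.0) × 0.6 × 80 × 0.1767 × 25 = 106 kip.
Base metal (shear rupture): R_n/Ω = (1/2.0) × 0.6 × 58 × 0.625 × 25 = 271.9 kip.
Governing: weld metal.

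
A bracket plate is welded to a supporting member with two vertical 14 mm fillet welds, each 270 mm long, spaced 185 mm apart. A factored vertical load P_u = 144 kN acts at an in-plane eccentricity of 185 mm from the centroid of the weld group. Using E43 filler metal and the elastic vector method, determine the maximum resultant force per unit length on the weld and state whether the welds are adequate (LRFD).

f_max ≈ 736 N/mm; adequate

E43XX → F_EXX = 430 MPa.
Total weld length L_w = 540 mm. Treat welds as unit-width lines.
Polar moment about centroid: J = 2[d³/12 + d(b/2)²] = 2[270³/12 + 270×92.5²] = 7901000 mm³.
Direct shear f_v = P/L_w = 144×10³ / 540 = 266.7 N/mm (vertical).
Torsion M = P·e = 144×10³ × 185 = 26640000 N·mm.
Critical point at (x, y) = (92.5, 135) from centroid. f_tx = M·y/J = 455.2 N/mm; f_ty = M·x/J = 311.9 N/mm.
Resultant f_max = √[f_tx² + (f_v + f_ty)²] = √[455.2² + (266.7 + 311.9)²] = 736.2 N/mm.
Capacity per unit length: φr_n = 0.75 × 0.6 × 430 × (0.707 × 14) = 1915 N/mm.
736.2 ≤ 1915 → adequate.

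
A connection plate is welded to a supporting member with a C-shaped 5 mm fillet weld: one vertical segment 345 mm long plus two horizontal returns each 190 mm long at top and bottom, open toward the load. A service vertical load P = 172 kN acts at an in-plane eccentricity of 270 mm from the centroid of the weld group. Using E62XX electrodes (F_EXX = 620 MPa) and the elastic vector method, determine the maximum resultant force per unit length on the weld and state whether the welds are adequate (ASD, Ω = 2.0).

Total weld length L_w = 725 mm. Treat welds as unit-width lines.
Centroid: x̄ = 2×190×95 / 725 = 49.79 mm from the vertical weld.
Polar moment about centroid: J = I_x + I_y = [345³/12 + 2×190×172.5²] + [345×49.79² + 2(190³/12 + 190×45.21²)] = 17500000 mm³.
Direct shear f_v = P/L_w = 172×10³ / 725 = 237.2 N/mm (vertical).
Torsion M = P·e = 172×10³ × 270 = 46440000 N·mm.
Critical point at (x, y) = (140.2, 172.5) from centroid. f_tx = M·y/J = 457.6 N/mm; f_ty = M·x/J = 372 N/mm.
Resultant f_max = √[f_tx² + (f_v + f_ty)²] = √[457.6² + (237.2 + 372)²] = 762 N/mm.
Capacity per unit length: r_n/Ω = (1/2.0) × 0.6 × 620 × (0.707 × 5) = 657.5 N/mm.
762 > 657.5 → NOT adequate.

f_max ≈ 762 N/mm; NOT adequate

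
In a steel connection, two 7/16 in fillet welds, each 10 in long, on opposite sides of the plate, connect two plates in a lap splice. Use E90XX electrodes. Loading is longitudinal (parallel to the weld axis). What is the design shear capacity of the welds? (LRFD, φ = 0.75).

E90XX → F_EXX = 90 ksi.
Effective throat t_e = 0.707 × 0.4375 = 0.3093 in.
Total length L = 20 in; A_we = 0.3093 × 20 = 6.186 in².
F_nw = 0.6 F_EXX = 0.6 × 90 = 54 ksi.
φR_n = 0.75 × 54 × 6.186 = 250.5 kip.

φR_n ≈ 251 kip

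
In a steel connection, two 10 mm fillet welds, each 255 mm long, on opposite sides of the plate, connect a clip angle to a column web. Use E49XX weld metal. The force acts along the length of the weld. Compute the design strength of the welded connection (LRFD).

φR_n ≈ 795 kN

E49XX → F_EXX = 490 MPa.
Effective throat t_e = 0.707 × 10 = 7.07 mm.
Total length L = 510 mm; A_we = 7.07 × 510 = 3606 mm².
F_nw = 0.6 F_EXX = 0.6 × 490 = 294 MPa.
φR_n = 0.75 × 294 × 3606 × 10⁻³ = 795.1 kN.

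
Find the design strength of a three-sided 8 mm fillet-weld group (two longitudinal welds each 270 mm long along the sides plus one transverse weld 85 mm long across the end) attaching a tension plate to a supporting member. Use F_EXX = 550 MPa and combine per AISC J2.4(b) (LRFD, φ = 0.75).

t_e = 0.707 × 8 = 5.656 mm.
R_nwl = 0.6 × 550 × 5.656 × 540 × 10⁻³ = 1008 kN (longitudinal, 2 welds).
R_nwt = 0.6 × 550 × 5.656 × 85 × 10⁻³ = 158.7 kN (transverse, base value).
(i) R_nwl + R_nwt = 1167 kN; (ii) 0.85 R_nwl + 1.5 R_nwt = 1095 kN.
R_n = max = 1167 kN [governs: (i)]; φR_n = 874.9 kN.

φR_n ≈ 875 kN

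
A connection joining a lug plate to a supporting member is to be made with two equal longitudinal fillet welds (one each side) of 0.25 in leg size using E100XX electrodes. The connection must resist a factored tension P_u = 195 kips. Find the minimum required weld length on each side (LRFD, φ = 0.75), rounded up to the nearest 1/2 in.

E100XX → F_EXX = 100 ksi.
Throat t_e = 0.707 × 0.25 = 0.1767 in.
φr_n = 0.75 × 0.6 × 100 × 0.1767 = 7.954 kips/in.
L_req = P_u / φr_n = 195 / 7.954 = 24.52 in total.
Per side: 24.52 / 2 = 12.26 in.
Round up → use L = 12.5 in on each side.

L = 12.5 in on each side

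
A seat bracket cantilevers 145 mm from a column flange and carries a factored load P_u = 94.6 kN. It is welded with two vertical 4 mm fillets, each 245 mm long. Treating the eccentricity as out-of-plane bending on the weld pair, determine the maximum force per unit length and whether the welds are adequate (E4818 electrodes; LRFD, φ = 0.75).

f_max ≈ 712 N/mm; NOT adequate

E48XX → F_EXX = 480 MPa.
L_w = 2 × 245 = 490 mm; section modulus (unit throat) S = 2 × L²/6 = 20010 mm².
Direct shear f_v = P/L_w = 94.6×10³/490 = 193.1 N/mm.
Moment M = P × e = 94.6×10³ × 145 = 13717000 N·mm; bending f_b = M/S = 685.6 N/mm.
f_max = √(f_v² + f_b²) = √(193.1² + 685.6²) = 712.2 N/mm.
φr_n = 0.75 × 0.6 × 480 × (0.707 × 4) = 610.8 N/mm → NOT adequate.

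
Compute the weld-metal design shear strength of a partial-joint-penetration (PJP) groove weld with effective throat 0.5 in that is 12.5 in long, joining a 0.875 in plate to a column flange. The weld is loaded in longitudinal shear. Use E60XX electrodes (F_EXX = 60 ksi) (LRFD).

Effective throat (given) t_e = 0.5 in.
A_we = 0.5 × 12.5 = 6.25 in².
F_nw = 0.6 F_EXX = 36 ksi.
φR_n = 0.75 × 36 × 6.25 = 168.8 kip.

φR_n ≈ 169 kip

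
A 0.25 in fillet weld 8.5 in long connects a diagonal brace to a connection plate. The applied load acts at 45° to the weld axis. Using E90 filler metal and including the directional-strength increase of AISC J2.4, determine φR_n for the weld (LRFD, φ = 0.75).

E90XX → F_EXX = 90 ksi.
t_e = 0.707 × 0.25 = 0.1767 in; A_we = 0.1767 × 8.5 = 1.502 in².
Directional factor: 1.0 + 0.5 sin^1.5(45°) = 1.297.
F_nw = 0.6 × 90 × 1.297 = 70.05 ksi.
φR_n = 0.75 × 70.05 × 1.502 = 78.94 kip.

φR_n ≈ 78.9 kip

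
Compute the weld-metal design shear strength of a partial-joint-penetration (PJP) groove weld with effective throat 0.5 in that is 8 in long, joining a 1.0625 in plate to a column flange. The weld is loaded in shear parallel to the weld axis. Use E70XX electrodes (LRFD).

E70XX → F_EXX = 70 ksi.
Effective throat (given) t_e = 0.5 in.
A_we = 0.5 × 8 = 4 in².
F_nw = 0.6 F_EXX = 42 ksi.
φR_n = 0.75 × 42 × 4 = 126 kip.

φR_n ≈ 126 kip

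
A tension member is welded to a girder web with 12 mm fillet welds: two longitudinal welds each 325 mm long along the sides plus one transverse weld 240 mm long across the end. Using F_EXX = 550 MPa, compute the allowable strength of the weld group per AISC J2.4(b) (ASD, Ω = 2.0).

R_n/Ω ≈ 1280 kN

t_e = 0.707 × 12 = 8.484 mm.
R_nwl = 0.6 × 550 × 8.484 × 650 × 10⁻³ = 1820 kN (longitudinal, 2 welds).
R_nwt = 0.6 × 550 × 8.484 × 240 × 10⁻³ = 671.9 kN (transverse, base value).
(i) R_nwl + R_nwt = 2492 kN; (ii) 0.85 R_nwl + 1.5 R_nwt = 2555 kN.
R_n = max = 2555 kN [governs: (ii)]; R_n/Ω = 1277 kN.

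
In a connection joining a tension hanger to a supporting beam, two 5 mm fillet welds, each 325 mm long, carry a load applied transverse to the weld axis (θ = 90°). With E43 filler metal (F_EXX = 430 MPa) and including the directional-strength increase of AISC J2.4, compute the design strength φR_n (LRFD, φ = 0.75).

φR_n ≈ 667 kN

t_e = 0.707 × 5 = 3.535 mm; A_we = 3.535 × 650 = 2298 mm².
Directional factor: 1.0 + 0.5 sin^1.5(90°) = 1.5.
F_nw = 0.6 × 430 × 1.5 = 387 MPa.
φR_n = 0.75 × 387 × 2298 × 10⁻³ = 666.9 kN.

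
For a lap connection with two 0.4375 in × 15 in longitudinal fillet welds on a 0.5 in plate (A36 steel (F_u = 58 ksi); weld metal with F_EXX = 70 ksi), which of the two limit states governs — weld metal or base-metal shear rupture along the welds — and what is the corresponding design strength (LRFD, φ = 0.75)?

t_e = 0.707 × 0.4375 = 0.3093 in; L = 30 in.
Weld metal: φR_n = 0.75 × 0.6 × 70 × 0.3093 × 30 = 292.3 kip.
Base metal (shear rupture): φR_n = 0.75 × 0.6 × 58 × 0.5 × 30 = 391.5 kip.
Governing: weld metal.

φR_n ≈ 292 kip (weld metal governs)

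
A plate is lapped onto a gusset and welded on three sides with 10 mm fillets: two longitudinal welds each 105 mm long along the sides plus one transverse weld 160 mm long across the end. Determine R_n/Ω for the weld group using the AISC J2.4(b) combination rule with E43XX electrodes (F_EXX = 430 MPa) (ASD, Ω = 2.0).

R_n/Ω ≈ 382 kN

t_e = 0.707 × 10 = 7.07 mm.
R_nwl = 0.6 × 430 × 7.07 × 210 × 10⁻³ = 383.1 kN (longitudinal, 2 welds).
R_nwt = 0.6 × 430 × 7.07 × 160 × 10⁻³ = 291.8 kN (transverse, base value).
(i) R_nwl + R_nwt = 674.9 kN; (ii) 0.85 R_nwl + 1.5 R_nwt = 763.4 kN.
R_n = max = 763.4 kN [governs: (ii)]; R_n/Ω = 381.7 kN.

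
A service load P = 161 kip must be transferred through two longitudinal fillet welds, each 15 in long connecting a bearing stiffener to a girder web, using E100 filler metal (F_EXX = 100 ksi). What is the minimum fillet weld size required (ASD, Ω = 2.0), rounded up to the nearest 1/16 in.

Total weld length L = 30 in.
Required throat t_e = P × Ω / (0.6 F_EXX × L) = 161 × 2.0 / (0.6 × 100 × 30) = 0.1789 in.
Required leg w = t_e / 0.707 = 0.253 in → use 5/16 in.

w = 5/16 in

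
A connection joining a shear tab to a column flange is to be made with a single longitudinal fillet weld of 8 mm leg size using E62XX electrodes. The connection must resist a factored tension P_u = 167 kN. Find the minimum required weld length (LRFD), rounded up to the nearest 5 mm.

L = 110 mm

E62XX → F_EXX = 620 MPa.
Throat t_e = 0.707 × 8 = 5.656 mm.
φr_n = 0.75 × 0.6 × 620 × 5.656 × 10⁻³ = 1.578 kN/mm.
L_req = P_u / φr_n = 167 / 1.578 = 105.8 mm total.
Round up → use L = 110 mm.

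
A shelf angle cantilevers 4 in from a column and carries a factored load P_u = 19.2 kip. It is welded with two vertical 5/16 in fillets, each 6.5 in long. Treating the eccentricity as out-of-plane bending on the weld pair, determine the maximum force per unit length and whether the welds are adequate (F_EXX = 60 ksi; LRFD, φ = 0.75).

f_max ≈ 5.65 kip/in; adequate

L_w = 2 × 6.5 = 13 in; section modulus (unit throat) S = 2 × L²/6 = 14.08 in².
Direct shear f_v = P/L_w = 19.2/13 = 1.477 kip/in.
Moment M = P × e = 19.2 × 4 = 76.8 kip·in; bending f_b = M/S = 5.453 kip/in.
f_max = √(f_v² + f_b²) = √(1.477² + 5.453²) = 5.65 kip/in.
φr_n = 0.75 × 0.6 × 60 × (0.707 × 0.3125) = 5.965 kip/in → adequate.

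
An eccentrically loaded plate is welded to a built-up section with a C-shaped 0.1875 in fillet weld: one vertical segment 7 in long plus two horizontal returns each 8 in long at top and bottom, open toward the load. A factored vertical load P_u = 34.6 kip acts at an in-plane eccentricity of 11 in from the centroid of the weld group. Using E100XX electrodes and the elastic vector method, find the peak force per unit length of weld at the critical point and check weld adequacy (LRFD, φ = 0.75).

f_max ≈ 7.46 kip/in; NOT adequate

E100XX → F_EXX = 100 ksi.
Total weld length L_w = 23 in. Treat welds as unit-width lines.
Centroid: x̄ = 2×8×4 / 23 = 2.783 in from the vertical weld.
Polar moment about centroid: J = I_x + I_y = [7³/12 + 2×8×3.5²] + [7×2.783² + 2(8³/12 + 8×1.217²)] = 387.8 in³.
Direct shear f_v = P/L_w = 34.6 / 23 = 1.504 kip/in (vertical).
Torsion M = P·e = 34.6 × 11 = 380.6 kip·in.
Critical point at (x, y) = (5.217, 3.5) from centroid. f_tx = M·y/J = 3.435 kip/in; f_ty = M·x/J = 5.12 kip/in.
Resultant f_max = √[f_tx² + (f_v + f_ty)²] = √[3.435² + (1.504 + 5.12)²] = 7.462 kip/in.
Capacity per unit length: φr_n = 0.75 × 0.6 × 100 × (0.707 × 0.1875) = 5.965 kip/in.
7.462 > 5.965 → NOT adequate.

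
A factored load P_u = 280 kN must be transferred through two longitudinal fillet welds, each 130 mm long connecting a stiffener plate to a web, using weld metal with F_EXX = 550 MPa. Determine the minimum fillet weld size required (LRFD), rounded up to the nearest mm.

Total weld length L = 260 mm.
Required throat t_e = P_u / (φ × 0.6 F_EXX × L) = 280 / (0.75 × 0.6 × 550 × 260 × 10⁻³) = 4.351 mm.
Required leg w = t_e / 0.707 = 6.154 mm → use 7 mm.

w = 7 mm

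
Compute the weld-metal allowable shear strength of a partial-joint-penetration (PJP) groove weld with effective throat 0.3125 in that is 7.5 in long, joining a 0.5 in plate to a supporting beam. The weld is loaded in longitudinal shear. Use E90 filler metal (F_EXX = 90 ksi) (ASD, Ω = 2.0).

Effective throat (given) t_e = 0.3125 in.
A_we = 0.3125 × 7.5 = 2.344 in².
F_nw = 0.6 F_EXX = 54 ksi.
R_n/Ω = (54 × 2.344) / 2.0 = 63.28 kips.

R_n/Ω ≈ 63.3 kips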